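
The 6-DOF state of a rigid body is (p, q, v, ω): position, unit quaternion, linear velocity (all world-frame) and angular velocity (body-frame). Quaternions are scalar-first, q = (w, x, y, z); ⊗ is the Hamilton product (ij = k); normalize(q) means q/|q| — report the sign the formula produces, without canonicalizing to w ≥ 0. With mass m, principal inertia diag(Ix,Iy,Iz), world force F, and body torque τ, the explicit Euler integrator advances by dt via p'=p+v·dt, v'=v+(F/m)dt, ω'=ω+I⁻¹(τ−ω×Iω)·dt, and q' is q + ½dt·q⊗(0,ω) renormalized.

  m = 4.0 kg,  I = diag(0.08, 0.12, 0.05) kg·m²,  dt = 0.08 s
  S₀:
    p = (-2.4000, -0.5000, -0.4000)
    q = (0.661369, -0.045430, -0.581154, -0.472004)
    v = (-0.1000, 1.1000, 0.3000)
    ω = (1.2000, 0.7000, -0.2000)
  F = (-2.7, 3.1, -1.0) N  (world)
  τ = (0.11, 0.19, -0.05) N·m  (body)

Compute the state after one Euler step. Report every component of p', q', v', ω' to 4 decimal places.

p' = (-2.4080, -0.4120, -0.3760)
q' = (0.6750, 0.0042, -0.5847, -0.4500)
v' = (-0.1540, 1.1620, 0.2800)
ω' = (1.3002, 0.8315, -0.3338)

precession coupling ω×(Iω) = (0.0098, -0.0072, 0.0336)
(τ − ω×Iω)/I = (1.2525, 1.6433, -1.6720)
ω + α·dt = (1.3002, 0.8315, -0.3338)
2q̇ = q⊗(0,ω) = (0.3669230, 1.2402764, -0.1125325, 0.5333100)
q' = normalize(q + ½dt·q⊗(0,ω)) = (0.6750, 0.0042, -0.5847, -0.4500)
a = (-0.6750, 0.7750, -0.2500)
p + v·dt = (-2.4080, -0.4120, -0.3760)
v' = v + a·dt = (-0.1540, 1.1620, 0.2800)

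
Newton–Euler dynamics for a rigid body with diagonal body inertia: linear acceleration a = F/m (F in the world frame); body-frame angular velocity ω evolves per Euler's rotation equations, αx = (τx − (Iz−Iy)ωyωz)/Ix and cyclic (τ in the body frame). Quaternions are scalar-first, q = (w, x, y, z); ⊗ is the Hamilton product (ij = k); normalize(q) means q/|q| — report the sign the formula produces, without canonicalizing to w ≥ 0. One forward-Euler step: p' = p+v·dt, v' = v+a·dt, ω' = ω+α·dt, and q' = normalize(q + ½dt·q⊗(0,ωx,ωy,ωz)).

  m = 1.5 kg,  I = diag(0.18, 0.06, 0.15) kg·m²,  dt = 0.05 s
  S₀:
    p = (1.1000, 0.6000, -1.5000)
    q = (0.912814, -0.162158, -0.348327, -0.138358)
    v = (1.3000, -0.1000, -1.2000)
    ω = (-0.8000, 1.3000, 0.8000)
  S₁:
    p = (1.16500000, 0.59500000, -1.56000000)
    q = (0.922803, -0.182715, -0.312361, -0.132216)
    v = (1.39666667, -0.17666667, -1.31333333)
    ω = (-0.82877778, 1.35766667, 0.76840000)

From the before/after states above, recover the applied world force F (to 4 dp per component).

Δv = v₁−v₀ = (0.09666667, -0.07666667, -0.11333333)
applied force F = (2.9000, -2.3000, -3.4000)

F = (2.9000, -2.3000, -3.4000)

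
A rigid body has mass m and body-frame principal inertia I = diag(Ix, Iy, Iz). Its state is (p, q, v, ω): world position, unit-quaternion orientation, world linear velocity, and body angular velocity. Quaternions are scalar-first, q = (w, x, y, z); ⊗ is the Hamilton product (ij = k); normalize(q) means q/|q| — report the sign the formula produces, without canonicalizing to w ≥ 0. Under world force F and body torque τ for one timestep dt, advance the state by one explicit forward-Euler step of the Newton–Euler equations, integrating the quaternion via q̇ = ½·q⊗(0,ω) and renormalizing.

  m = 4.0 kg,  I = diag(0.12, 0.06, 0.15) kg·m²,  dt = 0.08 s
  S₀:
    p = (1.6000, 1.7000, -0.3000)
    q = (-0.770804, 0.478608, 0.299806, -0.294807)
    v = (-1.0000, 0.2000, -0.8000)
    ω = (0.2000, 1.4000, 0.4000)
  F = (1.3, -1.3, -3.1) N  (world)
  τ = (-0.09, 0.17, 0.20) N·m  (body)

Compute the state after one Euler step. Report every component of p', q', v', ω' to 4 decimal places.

p' = (1.5200, 1.7160, -0.3640)
q' = (-0.7853, 0.4929, 0.2462, -0.2822)
v' = (-0.9740, 0.1740, -0.8620)
ω' = (0.1064, 1.6299, 0.5156)

linear accel F/m = (0.3250, -0.3250, -0.7750)
new position p' = (1.5200, 1.7160, -0.3640)
new velocity v' = (-0.9740, 0.1740, -0.8620)
ω×(Iω) gyroscopic = (0.0504, -0.0024, -0.0168)
α = I⁻¹(τ − ω×Iω) = (-1.1700, 2.8733, 1.4453)
ω' = ω + α·dt = (0.1064, 1.6299, 0.5156)
2q̇ = q⊗(0,ω) = (-0.3975272, 0.3784914, -1.3295302, 0.3017684)
q' = normalize(q + ½dt·q⊗(0,ω)) = (-0.7853, 0.4929, 0.2462, -0.2822)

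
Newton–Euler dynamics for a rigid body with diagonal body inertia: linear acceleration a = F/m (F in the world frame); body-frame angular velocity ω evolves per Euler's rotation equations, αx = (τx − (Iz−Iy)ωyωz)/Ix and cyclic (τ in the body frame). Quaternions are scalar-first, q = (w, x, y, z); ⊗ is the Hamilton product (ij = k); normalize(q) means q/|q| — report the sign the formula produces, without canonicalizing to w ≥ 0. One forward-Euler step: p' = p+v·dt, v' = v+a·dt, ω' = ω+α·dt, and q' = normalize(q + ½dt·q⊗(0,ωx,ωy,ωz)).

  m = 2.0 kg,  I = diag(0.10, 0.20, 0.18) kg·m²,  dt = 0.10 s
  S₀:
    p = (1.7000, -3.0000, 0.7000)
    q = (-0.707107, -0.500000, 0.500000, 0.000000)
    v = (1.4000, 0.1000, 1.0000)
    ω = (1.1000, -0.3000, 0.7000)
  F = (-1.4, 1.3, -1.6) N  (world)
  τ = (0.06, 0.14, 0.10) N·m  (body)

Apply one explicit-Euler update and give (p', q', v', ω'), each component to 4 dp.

linear accel F/m = (-0.7000, 0.6500, -0.8000)
p' = p + v·dt = (1.8400, -2.9900, 0.8000)
v' = v + a·dt = (1.3300, 0.1650, 0.9200)
α = I⁻¹(τ − ω×Iω) = (0.5580, 1.0080, 0.7389)
new body rate ω' = (1.1558, -0.1992, 0.7739)
Hamilton product q⊗(0,ω) = (0.7000000, -0.4278177, 0.5621321, -0.8949749)
q + ½dt·q⊗(0,ω), renormalized = (-0.6706, -0.5202, 0.5269, -0.0446)

p' = (1.8400, -2.9900, 0.8000)
q' = (-0.6706, -0.5202, 0.5269, -0.0446)
v' = (1.3300, 0.1650, 0.9200)
ω' = (1.1558, -0.1992, 0.7739)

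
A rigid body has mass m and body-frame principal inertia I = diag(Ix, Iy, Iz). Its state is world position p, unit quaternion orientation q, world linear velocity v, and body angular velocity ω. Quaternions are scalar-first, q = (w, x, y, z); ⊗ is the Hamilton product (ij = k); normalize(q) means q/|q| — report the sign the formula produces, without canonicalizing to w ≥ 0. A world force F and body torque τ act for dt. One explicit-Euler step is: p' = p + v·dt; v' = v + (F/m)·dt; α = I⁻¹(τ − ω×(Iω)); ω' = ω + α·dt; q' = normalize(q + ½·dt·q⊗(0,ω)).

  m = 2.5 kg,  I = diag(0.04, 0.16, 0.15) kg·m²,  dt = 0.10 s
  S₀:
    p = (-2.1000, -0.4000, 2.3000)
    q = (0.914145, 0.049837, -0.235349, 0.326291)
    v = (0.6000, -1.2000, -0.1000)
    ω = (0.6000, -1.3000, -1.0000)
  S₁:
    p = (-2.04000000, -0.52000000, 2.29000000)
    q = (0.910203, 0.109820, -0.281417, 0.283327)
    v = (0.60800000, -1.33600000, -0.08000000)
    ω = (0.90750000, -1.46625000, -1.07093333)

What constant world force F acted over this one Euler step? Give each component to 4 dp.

Δv = v₁−v₀ = (0.00800000, -0.13600000, 0.02000000)
applied force F = (0.2000, -3.4000, 0.5000)

F = (0.2000, -3.4000, 0.5000)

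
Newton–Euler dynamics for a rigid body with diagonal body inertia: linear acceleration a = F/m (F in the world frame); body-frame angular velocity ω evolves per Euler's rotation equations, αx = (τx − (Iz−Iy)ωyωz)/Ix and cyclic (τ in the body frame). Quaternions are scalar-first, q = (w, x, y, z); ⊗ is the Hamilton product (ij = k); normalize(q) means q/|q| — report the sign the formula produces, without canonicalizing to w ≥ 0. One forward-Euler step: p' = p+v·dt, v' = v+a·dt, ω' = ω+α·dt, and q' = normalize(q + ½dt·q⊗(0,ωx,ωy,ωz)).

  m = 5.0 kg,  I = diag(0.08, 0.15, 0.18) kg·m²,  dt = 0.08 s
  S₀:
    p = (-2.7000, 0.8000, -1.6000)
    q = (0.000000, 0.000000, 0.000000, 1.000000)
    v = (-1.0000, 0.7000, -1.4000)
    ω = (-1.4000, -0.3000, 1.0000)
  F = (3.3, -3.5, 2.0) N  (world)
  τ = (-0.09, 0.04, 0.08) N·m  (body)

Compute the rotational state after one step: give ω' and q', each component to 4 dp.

α = I⁻¹(τ − ω×Iω) = (-1.0125, -0.6667, 0.2811)
ω + α·dt = (-1.4810, -0.3533, 1.0225)
Hamilton product q⊗(0,ω) = (-1.0000000, 0.3000000, -1.4000000, 0.0000000)
updated quaternion q' = (-0.0399, 0.0120, -0.0559, 0.9976)

ω' = (-1.4810, -0.3533, 1.0225)
q' = (-0.0399, 0.0120, -0.0559, 0.9976)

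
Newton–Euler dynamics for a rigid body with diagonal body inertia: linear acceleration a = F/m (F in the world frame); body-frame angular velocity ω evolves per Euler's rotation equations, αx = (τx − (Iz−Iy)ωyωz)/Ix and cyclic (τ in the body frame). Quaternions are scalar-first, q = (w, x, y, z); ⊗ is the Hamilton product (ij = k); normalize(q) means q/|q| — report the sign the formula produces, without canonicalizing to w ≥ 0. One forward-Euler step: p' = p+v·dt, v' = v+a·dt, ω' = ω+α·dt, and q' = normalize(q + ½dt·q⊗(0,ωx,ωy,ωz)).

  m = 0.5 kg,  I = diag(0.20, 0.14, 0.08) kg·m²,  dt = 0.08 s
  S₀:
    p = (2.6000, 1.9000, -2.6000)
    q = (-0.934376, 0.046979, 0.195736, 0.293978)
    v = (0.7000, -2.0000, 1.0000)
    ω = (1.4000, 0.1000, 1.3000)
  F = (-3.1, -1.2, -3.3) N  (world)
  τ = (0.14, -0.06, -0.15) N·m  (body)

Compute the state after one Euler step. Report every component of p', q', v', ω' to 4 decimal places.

precession coupling ω×(Iω) = (-0.0078, 0.2184, -0.0084)
(τ − ω×Iω)/I = (0.7390, -1.9886, -1.7700)
ω + α·dt = (1.4591, -0.0591, 1.1584)
2q̇ = q⊗(0,ω) = (-0.4675156, -1.0830674, 0.2570589, -1.4840213)
updated quaternion q' = (-0.9503, 0.0036, 0.2054, 0.2339)
p' = p + v·dt = (2.6560, 1.7400, -2.5200)
new velocity v' = (0.2040, -2.1920, 0.4720)

p' = (2.6560, 1.7400, -2.5200)
q' = (-0.9503, 0.0036, 0.2054, 0.2339)
v' = (0.2040, -2.1920, 0.4720)
ω' = (1.4591, -0.0591, 1.1584)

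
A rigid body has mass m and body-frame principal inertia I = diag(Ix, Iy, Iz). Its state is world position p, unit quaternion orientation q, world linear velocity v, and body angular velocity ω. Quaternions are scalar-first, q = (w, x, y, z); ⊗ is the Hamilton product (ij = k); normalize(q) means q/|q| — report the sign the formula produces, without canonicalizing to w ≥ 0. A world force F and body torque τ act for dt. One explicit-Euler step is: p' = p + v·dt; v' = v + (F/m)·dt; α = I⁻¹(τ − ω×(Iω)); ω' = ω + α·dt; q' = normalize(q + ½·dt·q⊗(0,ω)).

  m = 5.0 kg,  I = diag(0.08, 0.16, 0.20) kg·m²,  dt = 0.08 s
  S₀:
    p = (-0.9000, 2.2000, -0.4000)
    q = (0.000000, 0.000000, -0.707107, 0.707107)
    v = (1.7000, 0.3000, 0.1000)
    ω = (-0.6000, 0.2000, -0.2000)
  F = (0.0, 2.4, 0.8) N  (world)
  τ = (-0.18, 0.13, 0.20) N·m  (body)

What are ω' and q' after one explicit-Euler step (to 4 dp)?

ω' = (-0.7784, 0.2722, -0.1162)
q' = (0.0113, 0.0000, -0.7238, 0.6899)

(τ − ω×Iω)/I = (-2.2300, 0.9025, 1.0480)
ω' = ω + α·dt = (-0.7784, 0.2722, -0.1162)
2q̇ = q⊗(0,ω) = (0.2828428, 0.0000000, -0.4242642, -0.4242642)
q' = normalize(q + ½dt·q⊗(0,ω)) = (0.0113, 0.0000, -0.7238, 0.6899)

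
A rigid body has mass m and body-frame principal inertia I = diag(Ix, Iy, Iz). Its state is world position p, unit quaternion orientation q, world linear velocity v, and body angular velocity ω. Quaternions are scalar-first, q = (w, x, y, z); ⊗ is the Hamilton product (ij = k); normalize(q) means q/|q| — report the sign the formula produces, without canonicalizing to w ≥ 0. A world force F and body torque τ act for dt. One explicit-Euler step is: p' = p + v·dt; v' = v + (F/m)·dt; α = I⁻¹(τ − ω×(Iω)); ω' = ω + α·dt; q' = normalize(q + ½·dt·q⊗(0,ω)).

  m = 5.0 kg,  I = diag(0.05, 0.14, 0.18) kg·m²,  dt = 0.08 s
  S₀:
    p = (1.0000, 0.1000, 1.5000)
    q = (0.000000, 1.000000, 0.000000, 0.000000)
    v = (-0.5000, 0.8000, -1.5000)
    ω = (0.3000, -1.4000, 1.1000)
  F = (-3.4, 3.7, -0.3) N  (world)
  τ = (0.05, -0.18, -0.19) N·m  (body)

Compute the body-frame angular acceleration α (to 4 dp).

α = (2.2320, -0.9793, -0.8456)

ω×(Iω) gyroscopic = (-0.0616, -0.0429, -0.0378)
angular accel α = (2.2320, -0.9793, -0.8456)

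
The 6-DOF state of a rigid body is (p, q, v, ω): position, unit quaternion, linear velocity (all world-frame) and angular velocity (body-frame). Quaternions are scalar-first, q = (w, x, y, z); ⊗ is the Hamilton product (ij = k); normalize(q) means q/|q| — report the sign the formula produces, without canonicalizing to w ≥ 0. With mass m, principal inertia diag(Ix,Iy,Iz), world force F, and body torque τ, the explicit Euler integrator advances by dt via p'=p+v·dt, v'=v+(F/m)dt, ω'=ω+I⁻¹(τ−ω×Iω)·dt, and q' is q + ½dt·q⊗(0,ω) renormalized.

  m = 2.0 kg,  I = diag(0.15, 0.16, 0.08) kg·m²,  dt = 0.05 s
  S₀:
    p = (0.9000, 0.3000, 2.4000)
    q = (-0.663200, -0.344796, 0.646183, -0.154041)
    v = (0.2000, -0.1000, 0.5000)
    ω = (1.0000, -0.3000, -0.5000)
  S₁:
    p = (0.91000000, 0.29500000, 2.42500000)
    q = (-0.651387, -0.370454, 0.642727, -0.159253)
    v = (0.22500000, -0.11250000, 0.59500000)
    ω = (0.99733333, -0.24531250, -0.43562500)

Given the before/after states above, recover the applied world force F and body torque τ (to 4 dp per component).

velocity change Δv = (0.02500000, -0.01250000, 0.09500000)
applied force F = (1.0000, -0.5000, 3.8000)
rate change Δω = (-0.00266667, 0.05468750, 0.06437500)
gyro term ω₀×Iω₀ = (-0.0120, -0.0350, -0.0030)
τ = I·(Δω/dt) + ω₀×(Iω₀) = (-0.0200, 0.1400, 0.1000)

F = (1.0000, -0.5000, 3.8000)
τ = (-0.0200, 0.1400, 0.1000)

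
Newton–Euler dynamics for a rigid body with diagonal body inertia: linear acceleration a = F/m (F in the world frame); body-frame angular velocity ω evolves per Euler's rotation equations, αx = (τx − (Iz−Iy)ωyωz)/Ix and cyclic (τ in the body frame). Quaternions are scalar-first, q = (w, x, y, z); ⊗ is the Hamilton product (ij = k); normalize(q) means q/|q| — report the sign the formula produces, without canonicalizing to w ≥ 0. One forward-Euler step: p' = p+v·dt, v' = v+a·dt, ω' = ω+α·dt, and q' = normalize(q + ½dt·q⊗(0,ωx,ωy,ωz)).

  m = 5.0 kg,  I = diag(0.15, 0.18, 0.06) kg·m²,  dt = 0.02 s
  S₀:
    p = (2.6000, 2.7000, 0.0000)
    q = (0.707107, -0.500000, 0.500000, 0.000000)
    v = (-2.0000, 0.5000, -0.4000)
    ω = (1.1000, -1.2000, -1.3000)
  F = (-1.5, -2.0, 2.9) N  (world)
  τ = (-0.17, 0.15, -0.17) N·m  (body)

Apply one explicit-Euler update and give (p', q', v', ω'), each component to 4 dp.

p' = (2.5600, 2.7100, -0.0080)
q' = (0.7185, -0.4986, 0.4849, -0.0087)
v' = (-2.0060, 0.4920, -0.3884)
ω' = (1.1023, -1.1690, -1.3435)

a = (-0.3000, -0.4000, 0.5800)
p' = p + v·dt = (2.5600, 2.7100, -0.0080)
new velocity v' = (-2.0060, 0.4920, -0.3884)
precession coupling ω×(Iω) = (-0.1872, -0.1287, -0.0396)
(τ − ω×Iω)/I = (0.1147, 1.5483, -2.1733)
ω + α·dt = (1.1023, -1.1690, -1.3435)
Hamilton product q⊗(0,ω) = (1.1500000, 0.1278177, -1.4985284, -0.8692391)
updated quaternion q' = (0.7185, -0.4986, 0.4849, -0.0087)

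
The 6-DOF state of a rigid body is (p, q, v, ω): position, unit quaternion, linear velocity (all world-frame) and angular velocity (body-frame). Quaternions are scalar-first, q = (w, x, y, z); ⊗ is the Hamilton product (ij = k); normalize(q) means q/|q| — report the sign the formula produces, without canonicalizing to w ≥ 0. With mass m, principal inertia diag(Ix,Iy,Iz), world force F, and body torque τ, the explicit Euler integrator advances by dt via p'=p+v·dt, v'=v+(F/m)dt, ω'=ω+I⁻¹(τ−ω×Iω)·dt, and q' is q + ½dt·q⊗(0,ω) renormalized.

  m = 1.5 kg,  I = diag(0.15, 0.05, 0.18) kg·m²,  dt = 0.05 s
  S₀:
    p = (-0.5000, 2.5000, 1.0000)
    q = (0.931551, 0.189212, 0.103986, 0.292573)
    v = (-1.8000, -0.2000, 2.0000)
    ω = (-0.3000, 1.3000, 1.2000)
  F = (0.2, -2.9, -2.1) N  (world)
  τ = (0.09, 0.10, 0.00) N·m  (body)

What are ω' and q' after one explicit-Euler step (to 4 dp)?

α = I⁻¹(τ − ω×Iω) = (-0.7520, 1.7840, -0.2167)
new body rate ω' = (-0.3376, 1.3892, 1.1892)
2q̇ = q⊗(0,ω) = (-0.4295058, -0.5350270, 0.8961900, 1.3950326)
updated quaternion q' = (0.9199, 0.1757, 0.1263, 0.3271)

ω' = (-0.3376, 1.3892, 1.1892)
q' = (0.9199, 0.1757, 0.1263, 0.3271)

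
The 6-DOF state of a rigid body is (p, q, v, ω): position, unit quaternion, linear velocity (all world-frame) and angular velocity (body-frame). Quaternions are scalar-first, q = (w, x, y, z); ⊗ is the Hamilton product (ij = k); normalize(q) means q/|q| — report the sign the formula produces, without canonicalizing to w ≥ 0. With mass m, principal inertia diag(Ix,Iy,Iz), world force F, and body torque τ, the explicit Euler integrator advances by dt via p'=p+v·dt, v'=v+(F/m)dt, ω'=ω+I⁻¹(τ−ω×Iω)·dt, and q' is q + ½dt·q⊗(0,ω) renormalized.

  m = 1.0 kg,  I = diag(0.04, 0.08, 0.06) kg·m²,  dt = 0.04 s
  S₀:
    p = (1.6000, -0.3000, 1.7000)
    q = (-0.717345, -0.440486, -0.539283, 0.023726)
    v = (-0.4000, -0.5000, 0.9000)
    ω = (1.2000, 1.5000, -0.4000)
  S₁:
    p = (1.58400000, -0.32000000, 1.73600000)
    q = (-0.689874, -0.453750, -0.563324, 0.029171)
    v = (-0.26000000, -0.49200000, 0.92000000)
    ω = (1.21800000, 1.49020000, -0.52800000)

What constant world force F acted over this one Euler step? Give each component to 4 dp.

F = (3.5000, 0.2000, 0.5000)

Δv = v₁−v₀ = (0.14000000, 0.00800000, 0.02000000)
m·(v₁−v₀)/dt = (3.5000, 0.2000, 0.5000)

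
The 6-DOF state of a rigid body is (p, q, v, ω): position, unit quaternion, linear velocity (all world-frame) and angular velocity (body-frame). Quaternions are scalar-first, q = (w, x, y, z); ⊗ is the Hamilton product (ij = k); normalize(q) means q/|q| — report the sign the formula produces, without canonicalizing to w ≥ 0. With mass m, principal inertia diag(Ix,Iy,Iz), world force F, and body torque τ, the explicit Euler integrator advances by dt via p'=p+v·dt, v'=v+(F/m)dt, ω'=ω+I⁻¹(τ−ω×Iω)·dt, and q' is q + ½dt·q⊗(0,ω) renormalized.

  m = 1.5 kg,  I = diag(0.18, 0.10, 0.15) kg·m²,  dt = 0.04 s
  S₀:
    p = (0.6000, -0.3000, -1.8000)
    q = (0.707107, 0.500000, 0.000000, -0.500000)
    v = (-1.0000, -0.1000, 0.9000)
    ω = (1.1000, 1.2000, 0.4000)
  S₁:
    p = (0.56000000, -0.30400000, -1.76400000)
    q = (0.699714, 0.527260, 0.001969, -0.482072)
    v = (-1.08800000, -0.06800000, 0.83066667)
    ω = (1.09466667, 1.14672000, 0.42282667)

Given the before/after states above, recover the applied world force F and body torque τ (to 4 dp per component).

rate change Δω = (-0.00533333, -0.05328000, 0.02282667)
gyro term ω₀×Iω₀ = (0.0240, 0.0132, -0.1056)
applied torque τ = (0.0000, -0.1200, -0.0200)
v₁ − v₀ = (-0.08800000, 0.03200000, -0.06933333)
applied force F = (-3.3000, 1.2000, -2.6000)

F = (-3.3000, 1.2000, -2.6000)
τ = (0.0000, -0.1200, -0.0200)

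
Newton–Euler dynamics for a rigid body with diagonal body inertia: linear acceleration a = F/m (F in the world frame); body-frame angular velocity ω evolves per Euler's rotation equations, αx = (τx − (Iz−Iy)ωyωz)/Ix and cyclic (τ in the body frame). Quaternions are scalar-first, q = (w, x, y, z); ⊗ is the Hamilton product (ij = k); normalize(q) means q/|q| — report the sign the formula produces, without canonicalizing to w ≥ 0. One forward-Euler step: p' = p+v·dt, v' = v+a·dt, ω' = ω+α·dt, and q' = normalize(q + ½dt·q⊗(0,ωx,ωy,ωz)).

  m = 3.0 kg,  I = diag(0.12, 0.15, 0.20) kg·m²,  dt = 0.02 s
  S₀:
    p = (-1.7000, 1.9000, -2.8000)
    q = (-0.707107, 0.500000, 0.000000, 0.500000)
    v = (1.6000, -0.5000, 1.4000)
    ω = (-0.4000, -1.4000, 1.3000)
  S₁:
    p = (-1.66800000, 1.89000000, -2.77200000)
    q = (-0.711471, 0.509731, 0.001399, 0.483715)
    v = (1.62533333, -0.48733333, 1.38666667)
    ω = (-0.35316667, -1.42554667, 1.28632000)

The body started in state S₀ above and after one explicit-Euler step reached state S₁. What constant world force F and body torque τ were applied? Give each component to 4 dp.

F = (3.8000, 1.9000, -2.0000)
τ = (0.1900, -0.1500, -0.1200)

Δv = v₁−v₀ = (0.02533333, 0.01266667, -0.01333333)
m·(v₁−v₀)/dt = (3.8000, 1.9000, -2.0000)
ω₁ − ω₀ = (0.04683333, -0.02554667, -0.01368000)
gyro term ω₀×Iω₀ = (-0.0910, 0.0416, 0.0168)
τ = I·(Δω/dt) + ω₀×(Iω₀) = (0.1900, -0.1500, -0.1200)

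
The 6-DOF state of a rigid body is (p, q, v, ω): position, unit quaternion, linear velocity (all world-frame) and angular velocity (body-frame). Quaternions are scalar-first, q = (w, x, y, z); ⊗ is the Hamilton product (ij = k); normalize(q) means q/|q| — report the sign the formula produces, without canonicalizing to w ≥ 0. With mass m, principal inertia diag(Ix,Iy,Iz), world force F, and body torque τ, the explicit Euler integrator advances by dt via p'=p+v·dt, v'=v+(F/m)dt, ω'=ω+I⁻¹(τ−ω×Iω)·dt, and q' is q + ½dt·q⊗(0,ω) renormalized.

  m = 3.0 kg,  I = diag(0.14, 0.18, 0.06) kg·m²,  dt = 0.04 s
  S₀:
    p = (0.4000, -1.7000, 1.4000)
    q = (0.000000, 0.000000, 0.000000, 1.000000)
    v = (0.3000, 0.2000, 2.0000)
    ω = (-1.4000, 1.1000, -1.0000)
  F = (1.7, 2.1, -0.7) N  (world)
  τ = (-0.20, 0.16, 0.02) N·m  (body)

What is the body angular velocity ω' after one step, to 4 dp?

ω' = (-1.4949, 1.1107, -0.9456)

gyro term ω×Iω = (0.1320, 0.1120, -0.0616)
α = I⁻¹(τ − ω×Iω) = (-2.3714, 0.2667, 1.3600)
ω + α·dt = (-1.4949, 1.1107, -0.9456)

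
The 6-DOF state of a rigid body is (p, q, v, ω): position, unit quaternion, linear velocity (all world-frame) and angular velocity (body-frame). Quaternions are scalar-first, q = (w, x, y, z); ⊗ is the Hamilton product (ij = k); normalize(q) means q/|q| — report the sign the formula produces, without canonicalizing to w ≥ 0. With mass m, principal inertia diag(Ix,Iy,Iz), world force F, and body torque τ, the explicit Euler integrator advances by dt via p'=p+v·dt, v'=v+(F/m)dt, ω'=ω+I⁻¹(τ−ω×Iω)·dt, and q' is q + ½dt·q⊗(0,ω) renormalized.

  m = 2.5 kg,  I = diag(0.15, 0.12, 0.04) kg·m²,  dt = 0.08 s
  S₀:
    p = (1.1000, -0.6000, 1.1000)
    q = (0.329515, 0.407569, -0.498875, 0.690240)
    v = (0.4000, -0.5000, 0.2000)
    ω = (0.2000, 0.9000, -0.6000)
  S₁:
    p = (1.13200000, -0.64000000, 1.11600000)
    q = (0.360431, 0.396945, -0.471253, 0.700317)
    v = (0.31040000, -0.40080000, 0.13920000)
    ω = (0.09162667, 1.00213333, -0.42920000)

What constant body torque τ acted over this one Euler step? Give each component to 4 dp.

τ = (-0.1600, 0.1400, 0.0800)

rate change Δω = (-0.10837333, 0.10213333, 0.17080000)
precession coupling = (0.0432, -0.0132, -0.0054)
τ = I·(Δω/dt) + ω₀×(Iω₀) = (-0.1600, 0.1400, 0.0800)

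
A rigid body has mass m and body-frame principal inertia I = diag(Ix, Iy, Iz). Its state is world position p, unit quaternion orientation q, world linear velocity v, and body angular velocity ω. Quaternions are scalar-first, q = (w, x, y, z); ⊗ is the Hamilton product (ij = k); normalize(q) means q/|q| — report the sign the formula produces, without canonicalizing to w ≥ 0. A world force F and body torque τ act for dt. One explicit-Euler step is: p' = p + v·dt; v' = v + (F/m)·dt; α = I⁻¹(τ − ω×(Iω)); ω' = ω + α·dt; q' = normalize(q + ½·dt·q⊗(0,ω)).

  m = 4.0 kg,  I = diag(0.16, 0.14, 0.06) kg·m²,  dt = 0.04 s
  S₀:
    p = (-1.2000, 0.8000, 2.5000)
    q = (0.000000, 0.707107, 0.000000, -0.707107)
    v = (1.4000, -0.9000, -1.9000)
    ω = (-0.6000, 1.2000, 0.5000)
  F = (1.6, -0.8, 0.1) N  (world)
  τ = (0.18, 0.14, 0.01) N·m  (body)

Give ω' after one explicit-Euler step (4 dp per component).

(τ − ω×Iω)/I = (1.4250, 1.2143, -0.0733)
new body rate ω' = (-0.5430, 1.2486, 0.4971)

ω' = (-0.5430, 1.2486, 0.4971)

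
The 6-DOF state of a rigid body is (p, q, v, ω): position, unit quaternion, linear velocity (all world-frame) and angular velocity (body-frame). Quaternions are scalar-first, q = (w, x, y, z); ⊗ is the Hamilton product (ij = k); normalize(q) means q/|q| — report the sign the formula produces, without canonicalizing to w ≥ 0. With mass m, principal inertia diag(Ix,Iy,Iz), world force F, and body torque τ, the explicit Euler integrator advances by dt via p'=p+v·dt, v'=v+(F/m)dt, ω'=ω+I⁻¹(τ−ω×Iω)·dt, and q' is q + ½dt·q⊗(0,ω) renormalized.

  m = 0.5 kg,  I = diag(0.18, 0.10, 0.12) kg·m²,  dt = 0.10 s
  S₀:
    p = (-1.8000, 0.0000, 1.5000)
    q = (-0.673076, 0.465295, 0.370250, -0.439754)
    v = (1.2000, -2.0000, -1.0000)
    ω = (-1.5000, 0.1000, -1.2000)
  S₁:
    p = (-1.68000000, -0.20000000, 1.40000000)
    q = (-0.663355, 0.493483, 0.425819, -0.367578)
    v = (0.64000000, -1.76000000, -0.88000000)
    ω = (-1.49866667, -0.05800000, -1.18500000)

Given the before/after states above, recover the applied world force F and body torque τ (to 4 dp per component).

Δω = ω₁−ω₀ = (0.00133333, -0.15800000, 0.01500000)
applied torque τ = (0.0000, -0.0500, 0.0300)
v₁ − v₀ = (-0.56000000, 0.24000000, 0.12000000)
applied force F = (-2.8000, 1.2000, 0.6000)

F = (-2.8000, 1.2000, 0.6000)
τ = (0.0000, -0.0500, 0.0300)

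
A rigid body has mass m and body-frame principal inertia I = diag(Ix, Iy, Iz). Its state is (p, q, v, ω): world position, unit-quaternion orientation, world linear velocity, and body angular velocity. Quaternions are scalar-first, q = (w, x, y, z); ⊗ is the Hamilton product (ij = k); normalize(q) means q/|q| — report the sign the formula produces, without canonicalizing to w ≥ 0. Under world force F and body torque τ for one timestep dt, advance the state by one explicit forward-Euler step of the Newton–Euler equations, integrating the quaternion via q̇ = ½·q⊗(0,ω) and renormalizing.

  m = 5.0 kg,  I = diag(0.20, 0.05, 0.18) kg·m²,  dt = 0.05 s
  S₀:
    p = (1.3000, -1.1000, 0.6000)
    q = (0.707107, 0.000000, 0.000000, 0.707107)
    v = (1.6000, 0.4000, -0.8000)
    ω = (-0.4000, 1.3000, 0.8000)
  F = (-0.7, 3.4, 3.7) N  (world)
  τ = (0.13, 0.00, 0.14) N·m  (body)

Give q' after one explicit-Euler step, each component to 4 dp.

q' = (0.6924, -0.0300, 0.0159, 0.7207)

2q̇ = q⊗(0,ω) = (-0.5656856, -1.2020819, 0.6363963, 0.5656856)
updated quaternion q' = (0.6924, -0.0300, 0.0159, 0.7207)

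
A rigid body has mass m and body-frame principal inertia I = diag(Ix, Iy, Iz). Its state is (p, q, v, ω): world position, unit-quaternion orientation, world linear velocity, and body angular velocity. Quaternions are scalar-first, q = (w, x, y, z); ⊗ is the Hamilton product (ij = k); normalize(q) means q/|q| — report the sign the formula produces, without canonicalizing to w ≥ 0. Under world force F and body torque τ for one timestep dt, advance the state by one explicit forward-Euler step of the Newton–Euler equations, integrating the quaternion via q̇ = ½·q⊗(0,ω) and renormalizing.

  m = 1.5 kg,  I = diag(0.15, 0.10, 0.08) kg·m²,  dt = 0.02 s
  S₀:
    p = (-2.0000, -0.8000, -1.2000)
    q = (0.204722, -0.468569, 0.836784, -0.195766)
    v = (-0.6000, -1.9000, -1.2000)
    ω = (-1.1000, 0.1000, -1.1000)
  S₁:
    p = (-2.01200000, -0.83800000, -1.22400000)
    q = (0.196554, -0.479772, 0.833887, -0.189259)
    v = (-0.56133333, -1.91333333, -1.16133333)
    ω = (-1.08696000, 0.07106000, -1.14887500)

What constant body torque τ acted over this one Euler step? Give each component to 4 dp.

τ = (0.1000, -0.0600, -0.1900)

rate change Δω = (0.01304000, -0.02894000, -0.04887500)
ω₀×(Iω₀) = (0.0022, 0.0847, 0.0055)
I·α + gyro = (0.1000, -0.0600, -0.1900)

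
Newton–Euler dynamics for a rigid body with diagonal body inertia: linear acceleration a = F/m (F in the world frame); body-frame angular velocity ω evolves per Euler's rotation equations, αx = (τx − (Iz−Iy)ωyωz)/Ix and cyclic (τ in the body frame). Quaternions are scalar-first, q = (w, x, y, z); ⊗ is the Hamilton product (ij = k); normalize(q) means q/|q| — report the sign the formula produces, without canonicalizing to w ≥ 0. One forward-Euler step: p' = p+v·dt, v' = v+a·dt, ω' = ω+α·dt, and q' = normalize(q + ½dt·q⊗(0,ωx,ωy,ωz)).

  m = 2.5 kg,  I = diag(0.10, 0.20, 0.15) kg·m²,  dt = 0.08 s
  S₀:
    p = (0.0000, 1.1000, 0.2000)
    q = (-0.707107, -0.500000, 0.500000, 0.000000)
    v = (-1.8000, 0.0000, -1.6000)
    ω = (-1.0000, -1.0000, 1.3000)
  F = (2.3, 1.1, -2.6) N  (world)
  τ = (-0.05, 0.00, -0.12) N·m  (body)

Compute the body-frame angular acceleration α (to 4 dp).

precession coupling ω×(Iω) = (0.0650, 0.0650, 0.1000)
(τ − ω×Iω)/I = (-1.1500, -0.3250, -1.4667)

α = (-1.1500, -0.3250, -1.4667)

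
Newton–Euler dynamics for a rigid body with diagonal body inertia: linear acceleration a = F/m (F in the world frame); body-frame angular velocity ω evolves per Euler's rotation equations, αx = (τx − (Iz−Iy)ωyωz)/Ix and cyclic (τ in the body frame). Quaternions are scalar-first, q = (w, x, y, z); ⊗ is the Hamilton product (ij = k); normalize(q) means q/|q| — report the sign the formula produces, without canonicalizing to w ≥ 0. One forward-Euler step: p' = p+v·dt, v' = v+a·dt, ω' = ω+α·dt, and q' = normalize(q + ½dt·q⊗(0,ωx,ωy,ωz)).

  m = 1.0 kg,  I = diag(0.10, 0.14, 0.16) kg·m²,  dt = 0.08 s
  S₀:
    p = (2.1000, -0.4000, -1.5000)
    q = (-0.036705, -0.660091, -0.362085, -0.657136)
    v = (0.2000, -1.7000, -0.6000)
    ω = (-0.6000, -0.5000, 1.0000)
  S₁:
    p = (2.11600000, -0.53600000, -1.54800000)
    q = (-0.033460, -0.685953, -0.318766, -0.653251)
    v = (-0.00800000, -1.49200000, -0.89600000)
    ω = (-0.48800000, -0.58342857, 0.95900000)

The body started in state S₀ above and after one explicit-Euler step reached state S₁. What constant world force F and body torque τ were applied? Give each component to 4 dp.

F = (-2.6000, 2.6000, -3.7000)
τ = (0.1300, -0.1100, -0.0700)

v₁ − v₀ = (-0.20800000, 0.20800000, -0.29600000)
F = m·Δv/dt = (-2.6000, 2.6000, -3.7000)
Δω = ω₁−ω₀ = (0.11200000, -0.08342857, -0.04100000)
precession coupling = (-0.0100, 0.0360, 0.0120)
τ = I·(Δω/dt) + ω₀×(Iω₀) = (0.1300, -0.1100, -0.0700)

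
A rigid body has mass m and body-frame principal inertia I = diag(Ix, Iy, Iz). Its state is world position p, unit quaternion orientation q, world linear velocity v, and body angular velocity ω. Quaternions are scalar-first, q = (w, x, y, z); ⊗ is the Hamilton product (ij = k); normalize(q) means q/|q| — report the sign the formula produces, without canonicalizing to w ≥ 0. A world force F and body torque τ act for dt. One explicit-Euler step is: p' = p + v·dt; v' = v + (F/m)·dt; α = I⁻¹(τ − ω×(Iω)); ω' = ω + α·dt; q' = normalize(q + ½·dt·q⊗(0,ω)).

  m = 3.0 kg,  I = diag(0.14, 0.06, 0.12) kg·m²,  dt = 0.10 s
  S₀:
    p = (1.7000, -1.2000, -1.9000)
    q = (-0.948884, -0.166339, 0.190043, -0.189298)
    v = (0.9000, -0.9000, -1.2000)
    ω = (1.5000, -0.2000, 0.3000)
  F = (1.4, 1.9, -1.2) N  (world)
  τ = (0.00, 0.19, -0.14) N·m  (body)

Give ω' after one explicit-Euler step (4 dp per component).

ω' = (1.5026, 0.1017, 0.1633)

(τ − ω×Iω)/I = (0.0257, 3.0167, -1.3667)
ω' = ω + α·dt = (1.5026, 0.1017, 0.1633)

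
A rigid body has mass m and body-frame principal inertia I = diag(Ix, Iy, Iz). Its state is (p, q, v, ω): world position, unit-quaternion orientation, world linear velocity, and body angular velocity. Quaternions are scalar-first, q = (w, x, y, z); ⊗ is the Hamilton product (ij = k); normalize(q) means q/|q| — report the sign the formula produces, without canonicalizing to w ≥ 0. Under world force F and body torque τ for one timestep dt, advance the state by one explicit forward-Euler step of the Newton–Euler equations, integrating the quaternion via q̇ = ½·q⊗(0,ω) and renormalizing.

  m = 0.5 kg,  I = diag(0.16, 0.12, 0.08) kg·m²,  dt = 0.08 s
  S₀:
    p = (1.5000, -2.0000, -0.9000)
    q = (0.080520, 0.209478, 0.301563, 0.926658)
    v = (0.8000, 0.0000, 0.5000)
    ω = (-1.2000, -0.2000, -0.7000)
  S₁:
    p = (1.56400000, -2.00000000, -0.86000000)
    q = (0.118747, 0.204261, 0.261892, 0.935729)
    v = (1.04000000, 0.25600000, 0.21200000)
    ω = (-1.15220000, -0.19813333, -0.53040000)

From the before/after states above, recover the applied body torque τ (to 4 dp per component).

rate change Δω = (0.04780000, 0.00186667, 0.16960000)
I·α + gyro = (0.0900, 0.0700, 0.1600)

τ = (0.0900, 0.0700, 0.1600)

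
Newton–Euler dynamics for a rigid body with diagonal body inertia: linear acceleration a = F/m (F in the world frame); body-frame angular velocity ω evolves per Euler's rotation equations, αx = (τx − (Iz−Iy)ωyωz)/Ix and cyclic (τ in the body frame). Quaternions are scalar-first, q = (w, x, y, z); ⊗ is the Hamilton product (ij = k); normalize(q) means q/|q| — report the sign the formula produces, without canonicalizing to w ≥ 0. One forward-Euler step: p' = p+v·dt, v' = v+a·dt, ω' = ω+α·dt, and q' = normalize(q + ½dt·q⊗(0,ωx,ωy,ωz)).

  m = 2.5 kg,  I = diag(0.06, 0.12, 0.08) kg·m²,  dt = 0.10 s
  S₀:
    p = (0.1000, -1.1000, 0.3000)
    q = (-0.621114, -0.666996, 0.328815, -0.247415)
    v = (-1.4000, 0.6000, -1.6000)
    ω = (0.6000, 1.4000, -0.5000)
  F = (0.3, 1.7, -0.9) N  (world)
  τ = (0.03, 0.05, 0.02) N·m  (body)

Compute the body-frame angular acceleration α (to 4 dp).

precession coupling ω×(Iω) = (0.0280, 0.0060, 0.0504)
(τ − ω×Iω)/I = (0.0333, 0.3667, -0.3800)

α = (0.0333, 0.3667, -0.3800)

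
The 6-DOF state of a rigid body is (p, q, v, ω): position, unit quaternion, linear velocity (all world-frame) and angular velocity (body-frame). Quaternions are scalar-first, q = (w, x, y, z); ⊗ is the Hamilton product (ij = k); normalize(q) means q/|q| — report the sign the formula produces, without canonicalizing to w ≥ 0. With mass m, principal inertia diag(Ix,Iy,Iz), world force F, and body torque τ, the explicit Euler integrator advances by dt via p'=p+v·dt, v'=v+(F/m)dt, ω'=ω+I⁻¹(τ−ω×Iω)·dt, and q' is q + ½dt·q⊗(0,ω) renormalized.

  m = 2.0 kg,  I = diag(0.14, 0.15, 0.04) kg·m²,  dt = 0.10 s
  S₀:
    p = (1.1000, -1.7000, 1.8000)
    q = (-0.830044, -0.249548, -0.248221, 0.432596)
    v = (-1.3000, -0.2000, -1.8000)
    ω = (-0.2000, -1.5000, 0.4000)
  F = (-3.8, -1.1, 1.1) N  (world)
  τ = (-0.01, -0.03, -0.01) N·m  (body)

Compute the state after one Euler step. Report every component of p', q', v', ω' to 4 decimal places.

a = (-1.9000, -0.5500, 0.5500)
p' = p + v·dt = (0.9700, -1.7200, 1.6200)
v + (F/m)dt = (-1.4900, -0.2550, -1.7450)
ω×(Iω) gyroscopic = (0.0660, -0.0080, 0.0030)
angular accel α = (-0.5429, -0.1467, -0.3250)
new body rate ω' = (-0.2543, -1.5147, 0.3675)
q⊗(0,ω) = (-0.5952795, 0.7156144, 1.2583660, -0.0073398)
q + ½dt·q⊗(0,ω), renormalized = (-0.8572, -0.2131, -0.1847, 0.4309)

p' = (0.9700, -1.7200, 1.6200)
q' = (-0.8572, -0.2131, -0.1847, 0.4309)
v' = (-1.4900, -0.2550, -1.7450)
ω' = (-0.2543, -1.5147, 0.3675)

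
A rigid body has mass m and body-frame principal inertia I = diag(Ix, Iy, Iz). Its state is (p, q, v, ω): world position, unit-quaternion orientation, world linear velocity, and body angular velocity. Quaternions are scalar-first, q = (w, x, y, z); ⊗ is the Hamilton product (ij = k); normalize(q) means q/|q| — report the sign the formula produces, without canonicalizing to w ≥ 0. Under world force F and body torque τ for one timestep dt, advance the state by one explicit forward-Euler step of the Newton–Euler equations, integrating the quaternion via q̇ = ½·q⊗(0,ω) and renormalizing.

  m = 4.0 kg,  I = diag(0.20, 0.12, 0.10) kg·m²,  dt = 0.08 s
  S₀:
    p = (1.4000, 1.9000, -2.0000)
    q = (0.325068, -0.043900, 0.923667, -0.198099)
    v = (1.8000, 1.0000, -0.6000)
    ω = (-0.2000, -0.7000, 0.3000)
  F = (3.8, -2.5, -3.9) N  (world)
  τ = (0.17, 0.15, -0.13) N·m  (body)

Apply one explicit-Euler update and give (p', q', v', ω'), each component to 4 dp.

p' = (1.5440, 1.9800, -2.0480)
q' = (0.3528, -0.0409, 0.9162, -0.1855)
v' = (1.8760, 0.9500, -0.6780)
ω' = (-0.1337, -0.5960, 0.2050)

p + v·dt = (1.5440, 1.9800, -2.0480)
v' = v + a·dt = (1.8760, 0.9500, -0.6780)
angular accel α = (0.8290, 1.3000, -1.1880)
new body rate ω' = (-0.1337, -0.5960, 0.2050)
Hamilton product q⊗(0,ω) = (0.6972166, 0.0734172, -0.1747578, 0.3129838)
q + ½dt·q⊗(0,ω), renormalized = (0.3528, -0.0409, 0.9162, -0.1855)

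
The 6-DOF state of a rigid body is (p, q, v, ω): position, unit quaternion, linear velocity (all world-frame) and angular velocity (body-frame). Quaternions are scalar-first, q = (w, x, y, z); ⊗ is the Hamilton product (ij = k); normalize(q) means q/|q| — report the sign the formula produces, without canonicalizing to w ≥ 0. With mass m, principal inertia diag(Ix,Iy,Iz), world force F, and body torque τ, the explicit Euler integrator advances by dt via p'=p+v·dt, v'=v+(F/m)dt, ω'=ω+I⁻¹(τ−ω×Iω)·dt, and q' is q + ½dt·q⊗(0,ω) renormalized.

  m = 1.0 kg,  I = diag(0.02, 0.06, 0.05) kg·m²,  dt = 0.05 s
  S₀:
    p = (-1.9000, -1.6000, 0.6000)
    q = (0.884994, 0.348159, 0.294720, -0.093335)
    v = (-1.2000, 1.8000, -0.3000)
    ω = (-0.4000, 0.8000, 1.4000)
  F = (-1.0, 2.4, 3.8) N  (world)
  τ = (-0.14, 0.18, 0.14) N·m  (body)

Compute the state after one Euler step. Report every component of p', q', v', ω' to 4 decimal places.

p' = p + v·dt = (-1.9600, -1.5100, 0.5850)
new velocity v' = (-1.2500, 1.9200, -0.1100)
precession coupling ω×(Iω) = (-0.0112, 0.0168, -0.0128)
angular accel α = (-6.4400, 2.7200, 3.0560)
ω + α·dt = (-0.7220, 0.9360, 1.5528)
2q̇ = q⊗(0,ω) = (0.0341566, 0.1332784, 0.2579066, 1.6354068)
updated quaternion q' = (0.8851, 0.3512, 0.3009, -0.0524)

p' = (-1.9600, -1.5100, 0.5850)
q' = (0.8851, 0.3512, 0.3009, -0.0524)
v' = (-1.2500, 1.9200, -0.1100)
ω' = (-0.7220, 0.9360, 1.5528)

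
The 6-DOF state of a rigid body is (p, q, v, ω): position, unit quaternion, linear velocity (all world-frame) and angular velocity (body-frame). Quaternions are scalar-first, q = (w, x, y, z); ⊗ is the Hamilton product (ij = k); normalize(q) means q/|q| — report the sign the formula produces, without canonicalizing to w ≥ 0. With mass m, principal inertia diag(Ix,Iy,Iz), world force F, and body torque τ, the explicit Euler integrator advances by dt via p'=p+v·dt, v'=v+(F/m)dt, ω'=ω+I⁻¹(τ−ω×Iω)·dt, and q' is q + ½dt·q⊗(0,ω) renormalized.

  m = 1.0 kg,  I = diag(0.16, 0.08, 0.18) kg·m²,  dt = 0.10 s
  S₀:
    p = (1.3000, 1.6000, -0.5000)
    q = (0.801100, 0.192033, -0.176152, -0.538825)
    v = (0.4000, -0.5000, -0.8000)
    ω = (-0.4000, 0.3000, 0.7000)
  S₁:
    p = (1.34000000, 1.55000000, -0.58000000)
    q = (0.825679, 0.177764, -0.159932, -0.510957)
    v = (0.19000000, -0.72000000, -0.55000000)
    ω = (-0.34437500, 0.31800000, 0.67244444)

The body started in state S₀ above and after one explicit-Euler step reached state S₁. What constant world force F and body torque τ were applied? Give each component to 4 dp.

ω₁ − ω₀ = (0.05562500, 0.01800000, -0.02755556)
precession coupling = (0.0210, 0.0056, 0.0096)
τ = I·(Δω/dt) + ω₀×(Iω₀) = (0.1100, 0.0200, -0.0400)
v₁ − v₀ = (-0.21000000, -0.22000000, 0.25000000)
applied force F = (-2.1000, -2.2000, 2.5000)

F = (-2.1000, -2.2000, 2.5000)
τ = (0.1100, 0.0200, -0.0400)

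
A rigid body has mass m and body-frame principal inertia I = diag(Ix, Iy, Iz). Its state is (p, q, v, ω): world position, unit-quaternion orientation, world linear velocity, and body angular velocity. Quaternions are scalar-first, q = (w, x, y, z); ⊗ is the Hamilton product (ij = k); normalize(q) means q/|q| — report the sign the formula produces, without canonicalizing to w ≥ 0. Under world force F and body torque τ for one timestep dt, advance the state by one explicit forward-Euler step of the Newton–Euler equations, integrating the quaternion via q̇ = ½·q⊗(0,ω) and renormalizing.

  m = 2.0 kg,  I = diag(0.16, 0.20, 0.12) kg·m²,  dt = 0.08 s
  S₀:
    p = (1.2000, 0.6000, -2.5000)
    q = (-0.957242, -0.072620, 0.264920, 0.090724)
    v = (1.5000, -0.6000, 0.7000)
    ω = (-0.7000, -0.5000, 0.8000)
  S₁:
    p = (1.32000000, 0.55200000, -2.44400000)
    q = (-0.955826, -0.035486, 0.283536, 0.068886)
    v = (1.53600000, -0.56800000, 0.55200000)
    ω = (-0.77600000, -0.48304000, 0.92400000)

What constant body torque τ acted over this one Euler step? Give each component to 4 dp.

rate change Δω = (-0.07600000, 0.01696000, 0.12400000)
I·α + gyro = (-0.1200, 0.0200, 0.2000)

τ = (-0.1200, 0.0200, 0.2000)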